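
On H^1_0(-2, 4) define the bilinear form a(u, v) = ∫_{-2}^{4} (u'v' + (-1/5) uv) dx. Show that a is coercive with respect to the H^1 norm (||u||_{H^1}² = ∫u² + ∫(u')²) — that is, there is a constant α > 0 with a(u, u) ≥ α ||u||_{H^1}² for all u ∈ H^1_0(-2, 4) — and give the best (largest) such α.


α = (-36/5 + π^2)/(π^2 + 36)

Coercivity of a(·,·) on H^1_0(-2, 4) means a(u, u) ≥ α ||u||_{H^1}² for every u ∈ H^1_0.
The interval has length L = 6, and Poincaré/coercivity depend only on L. Here a(u, u) = ∫(u')² + (-1/5)·∫u².
Here c = -1/5 < 0 with |c| < (π/L)² = π^2/36, so coercivity still holds. The condition a(u,u) ≥ α||u||_{H^1}² reads (1−α)∫(u')² ≥ (α−c)∫u². Any admissible α is ≤ 1 (rapidly oscillating u have ∫u²/∫(u')² → 0), and α = 1 would force 0 ≥ (1−c)∫u², impossible since c < 1; so 1−α > 0. By the sharp Poincaré inequality on H^1_0 of an interval of length L, ∫(u')² ≥ (π/L)²∫u² with equality for the first sine mode sin(π(x−x₀)/L) (x₀ the left endpoint), so the inequality holds for all u iff (1−α)(π/L)² ≥ α − c, i.e. α ≤ ((π/L)² + c)/((π/L)² + 1) = (1 + c(L/π)²)/(1 + (L/π)²). (Direct route, valid since c ≤ 0: Poincaré gives c∫u² ≥ c(L/π)²∫(u')², so a(u,u) ≥ (1 + c(L/π)²)∫(u')², while ||u||_{H^1}² ≤ (1 + (L/π)²)∫(u')²; dividing yields the same α.) With (π/L)² = π^2/36 and c = -1/5, the largest admissible constant is α = ((π/L)² + c)/((π/L)² + 1).
Simplifying, α = (-36/5 + π^2)/(π^2 + 36).


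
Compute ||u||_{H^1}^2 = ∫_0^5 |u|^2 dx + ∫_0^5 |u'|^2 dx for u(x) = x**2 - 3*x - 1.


||u||_{H^1}^2 = 725/6

The H^1 norm (squared) on an interval (0, L) is
  ||u||_{H^1}^2 = ∫_0^L u(x)^2 dx + ∫_0^L u'(x)^2 dx.
Compute u'(x) = 2*x - 3.
Then u(x)^2 = x**4 - 6*x**3 + 7*x**2 + 6*x + 1 and u'(x)^2 = 4*x**2 - 12*x + 9.
Integrate each monomial from 0 to 5 using ∫_0^5 c·x^n dx = c·5^(n+1)/(n+1):
  ∫_0^5 u(x)^2 dx = ∫_0^5 (x^4 - 6*x^3 + 7*x^2 + 6*x + 1) dx. Term by term:
    ∫_0^5 x^4 dx = 625;  ∫_0^5 -6*x^3 dx = -1875/2;  ∫_0^5 7*x^2 dx = 875/3;
    ∫_0^5 6*x dx = 75;  ∫_0^5 1 dx = 5.
  Sum: 625 − 1875/2 + 875/3 + 75 + 5 = 355/6.
  ∫_0^5 u'(x)^2 dx = ∫_0^5 (4*x^2 - 12*x + 9) dx. Term by term:
    ∫_0^5 4*x^2 dx = 500/3;  ∫_0^5 -12*x dx = -150;  ∫_0^5 9 dx = 45.
  Sum: 500/3 − 150 + 45 = 185/3.
Adding: ||u||_{H^1}^2 = 355/6 + 185/3 = 725/6.


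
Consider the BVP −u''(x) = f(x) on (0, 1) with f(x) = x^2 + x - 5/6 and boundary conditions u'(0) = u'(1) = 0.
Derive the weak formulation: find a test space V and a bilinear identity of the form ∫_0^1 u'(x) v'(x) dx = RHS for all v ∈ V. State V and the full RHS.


V = H^1(0, 1) (no boundary constraint on v; u is determined up to an additive constant); weak form: ∫_0^1 u'v' dx = ∫_0^1 (x^2 + x - 5/6) v dx for all v ∈ V.

Multiply both sides by a test function v and integrate from 0 to 1:
  ∫_0^1 −u''(x) v(x) dx = ∫_0^1 f(x) v(x) dx.
Integrate the LHS by parts once:
  ∫_0^1 −u'' v dx = −[u'(x) v(x)]_0^1 + ∫_0^1 u'(x) v'(x) dx.
Thus ∫_0^1 u'(x) v'(x) dx = ∫_0^1 f(x) v(x) dx + [u'(x) v(x)]_0^1.
Choose V so that boundary terms are either known or forced to vanish.
u has homogeneous Neumann: u'(0) = u'(1) = 0. So [u' v]_0^1 = 0·v(1) − 0·v(0) = 0 for any v; take V = H^1(0, 1).
Weak formulation: find u (satisfying any essential BC) such that ∫_0^1 u'(x) v'(x) dx = ∫_0^1 f v dx for all v ∈ V (homogeneous Neumann, so boundary terms vanish).
Substituting f(x) = x^2 + x - 5/6, the right-hand side is ∫_0^1 (x^2 + x - 5/6) v dx.
Compatibility check (pure Neumann): taking v ≡ 1 ∈ V gives 0 = ∫_0^1 f dx + (0) − (0), i.e. ∫_0^1 f dx must equal u'(0) − u'(1) = 0. Indeed ∫_0^1 (x^2 + x - 5/6) dx = 0, so the data are compatible. The solution is then unique only up to an additive constant (fix it e.g. by requiring ∫_0^1 u dx = 0).


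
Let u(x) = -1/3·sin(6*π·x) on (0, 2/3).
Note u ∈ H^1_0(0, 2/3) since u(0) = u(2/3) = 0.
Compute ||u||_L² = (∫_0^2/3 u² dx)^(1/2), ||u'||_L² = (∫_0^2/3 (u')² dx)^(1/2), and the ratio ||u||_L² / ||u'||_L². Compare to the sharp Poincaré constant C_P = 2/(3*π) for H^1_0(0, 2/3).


||u||_L² / ||u'||_L² = 1/(6*π) < C_P = 2/(3*π).

u(x) = -1/3·sin(6*π·x), so u'(x) = -2*π*cos(6*π*x).
Writing u(x) = A·sin(kπx/L) with A = -1/3 and k = 4, use ∫_0^L sin²(kπx/L) dx = L/2 and ∫_0^L cos²(kπx/L) dx = L/2.
u² = 1/9·sin²(6*π·x) and (u')² = 4*π^2·cos²(6*π·x), and each of sin², cos² integrates to L/2 = 1/3 over (0, 2/3).
∫_0^2/3 u² dx = 1/27, so ||u||_L² = sqrt(3)/9.
∫_0^2/3 (u')² dx = 4*π^2/3, so ||u'||_L² = 2*sqrt(3)*π/3.
Ratio ||u||_L² / ||u'||_L² = 1/(6*π).
Sharp Poincaré constant on H^1_0(0, 2/3) is C_P = L/π = 2/(3*π), achieved by sin(3*π/2·x).
This is the k = 4 harmonic; the ratio L/(kπ) is strictly less than C_P = L/π, consistent with the sharp inequality ||u||_L² ≤ C_P ||u'||_L².


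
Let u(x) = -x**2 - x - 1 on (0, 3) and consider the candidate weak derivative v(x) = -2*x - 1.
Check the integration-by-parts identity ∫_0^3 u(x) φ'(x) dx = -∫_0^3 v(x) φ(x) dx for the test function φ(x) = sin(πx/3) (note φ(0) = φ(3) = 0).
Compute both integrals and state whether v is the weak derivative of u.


LHS = 24/π, RHS = 24/π. Yes, v = u' weakly.

u(x) = -x**2 - x - 1, classical derivative u'(x) = -2*x - 1.
φ(x) = sin(πx/3), so φ'(x) = π*cos(π*x/3)/3.
Note φ(0) = φ(3) = 0, so the boundary term u·φ vanishes.
LHS = ∫_0^3 u(x) φ'(x) dx = ∫_0^3 (-π*x^2*cos(π*x/3)/3 - π*x*cos(π*x/3)/3 - π*cos(π*x/3)/3) dx. Term by term:
  ∫_0^3 -π*cos(π*x/3)/3 dx = 0;  ∫_0^3 -π*x*cos(π*x/3)/3 dx = 6/π;  ∫_0^3 -π*x^2*cos(π*x/3)/3 dx = 18/π.
Sum: 0 + 6/π + 18/π = 24/π.
So LHS = 24/π.
∫_0^3 v(x) φ(x) dx = ∫_0^3 (-2*x*sin(π*x/3) - sin(π*x/3)) dx. Term by term:
  ∫_0^3 -sin(π*x/3) dx = -6/π;  ∫_0^3 -2*x*sin(π*x/3) dx = -18/π.
Sum: -6/π − 18/π = -24/π.
So RHS = -∫_0^3 v(x) φ(x) dx = 24/π.
LHS = RHS, so the identity holds for this test φ.
Moreover u is smooth here and v(x) = u'(x) = -2*x - 1 pointwise, so the identity holds for every test function. Hence v is the weak derivative of u.


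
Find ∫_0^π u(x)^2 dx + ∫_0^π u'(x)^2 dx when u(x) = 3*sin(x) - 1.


||u||_{H^1(0,π)}^2 = -12 + 10*π

u'(x) = 3*cos(x).
Expand u² and (u')² and integrate term by term on (0, π), using: for integers n ≥ 1, ∫_0^π sin²(nx) dx = ∫_0^π cos²(nx) dx = π/2; for n ≠ n', ∫_0^π sin(nx)sin(n'x) dx = ∫_0^π cos(nx)cos(n'x) dx = 0; and by product-to-sum, ∫_0^π sin(nx)cos(n'x) dx = ½∫_0^π [sin((n+n')x) + sin((n−n')x)] dx, which is 0 when n+n' is even and 2n/(n²−n'²) when n+n' is odd (it need not vanish on (0, π)). For the constant mode: ∫_0^π 1 dx = π, ∫_0^π cos(nx) dx = 0, ∫_0^π sin(nx) dx = (1−(−1)^n)/n.
  u² squared terms: (-1)²·∫1 dx = 1·π = π;  (3)²·∫sin(x)² dx = 9·π/2 = 9*π/2.
  u² cross terms: 2·(-1)·(3)·∫1·sin(x) dx = -6·(2) = -12.
  So ∫_0^π u² dx = π + 9*π/2 − 12 = -12 + 11*π/2.
  (u')² squared terms: (3)²·∫cos(x)² dx = 9·π/2 = 9*π/2.
  So ∫_0^π (u')² dx = 9*π/2.
||u||_{H^1}^2 = (-12 + 11*π/2) + (9*π/2) = -12 + 10*π.


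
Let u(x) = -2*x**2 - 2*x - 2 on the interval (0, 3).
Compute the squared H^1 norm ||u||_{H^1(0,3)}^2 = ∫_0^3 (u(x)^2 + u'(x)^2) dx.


||u||_{H^1}^2 = 3702/5

The H^1 norm (squared) on an interval (0, L) is
  ||u||_{H^1}^2 = ∫_0^L u(x)^2 dx + ∫_0^L u'(x)^2 dx.
Compute u'(x) = -4*x - 2.
Then u(x)^2 = 4*x**4 + 8*x**3 + 12*x**2 + 8*x + 4 and u'(x)^2 = 16*x**2 + 16*x + 4.
Integrate each monomial from 0 to 3 using ∫_0^3 c·x^n dx = c·3^(n+1)/(n+1):
  ∫_0^3 u(x)^2 dx = ∫_0^3 (4*x^4 + 8*x^3 + 12*x^2 + 8*x + 4) dx. Term by term:
    ∫_0^3 4*x^4 dx = 972/5;  ∫_0^3 8*x^3 dx = 162;  ∫_0^3 12*x^2 dx = 108;
    ∫_0^3 8*x dx = 36;  ∫_0^3 4 dx = 12.
  Sum: 972/5 + 162 + 108 + 36 + 12 = 2562/5.
  ∫_0^3 u'(x)^2 dx = ∫_0^3 (16*x^2 + 16*x + 4) dx. Term by term:
    ∫_0^3 16*x^2 dx = 144;  ∫_0^3 16*x dx = 72;  ∫_0^3 4 dx = 12.
  Sum: 144 + 72 + 12 = 228.
Adding: ||u||_{H^1}^2 = 2562/5 + 228 = 3702/5.


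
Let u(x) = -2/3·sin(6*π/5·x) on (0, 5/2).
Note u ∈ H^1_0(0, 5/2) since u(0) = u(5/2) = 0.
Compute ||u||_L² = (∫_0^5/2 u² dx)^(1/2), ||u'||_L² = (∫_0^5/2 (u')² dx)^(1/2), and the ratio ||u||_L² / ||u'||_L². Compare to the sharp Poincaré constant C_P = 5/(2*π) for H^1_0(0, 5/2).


||u||_L² / ||u'||_L² = 5/(6*π) < C_P = 5/(2*π).

u(x) = -2/3·sin(6*π/5·x), so u'(x) = -4*π*cos(6*π*x/5)/5.
Writing u(x) = A·sin(kπx/L) with A = -2/3 and k = 3, use ∫_0^L sin²(kπx/L) dx = L/2 and ∫_0^L cos²(kπx/L) dx = L/2.
u² = 4/9·sin²(6*π/5·x) and (u')² = 16*π^2/25·cos²(6*π/5·x), and each of sin², cos² integrates to L/2 = 5/4 over (0, 5/2).
∫_0^5/2 u² dx = 5/9, so ||u||_L² = sqrt(5)/3.
∫_0^5/2 (u')² dx = 4*π^2/5, so ||u'||_L² = 2*sqrt(5)*π/5.
Ratio ||u||_L² / ||u'||_L² = 5/(6*π).
Sharp Poincaré constant on H^1_0(0, 5/2) is C_P = L/π = 5/(2*π), achieved by sin(2*π/5·x).
This is the k = 3 harmonic; the ratio L/(kπ) is strictly less than C_P = L/π, consistent with the sharp inequality ||u||_L² ≤ C_P ||u'||_L².


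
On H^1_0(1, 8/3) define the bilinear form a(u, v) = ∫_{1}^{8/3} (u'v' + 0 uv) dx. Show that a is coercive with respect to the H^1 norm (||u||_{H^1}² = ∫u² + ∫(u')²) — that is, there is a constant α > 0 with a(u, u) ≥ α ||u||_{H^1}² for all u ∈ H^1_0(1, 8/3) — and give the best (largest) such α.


α = 9*π^2/(25 + 9*π^2)

Coercivity of a(·,·) on H^1_0(1, 8/3) means a(u, u) ≥ α ||u||_{H^1}² for every u ∈ H^1_0.
The interval has length L = 5/3, and Poincaré/coercivity depend only on L. Here a(u, u) = ∫(u')² + (0)·∫u².
Here c = 0, so a(u,u) = ∫(u')² alone. The condition a(u,u) ≥ α||u||_{H^1}² reads (1−α)∫(u')² ≥ (α−c)∫u². Any admissible α is ≤ 1 (rapidly oscillating u have ∫u²/∫(u')² → 0), and α = 1 would force 0 ≥ (1−c)∫u², impossible since c < 1; so 1−α > 0. By the sharp Poincaré inequality on H^1_0 of an interval of length L, ∫(u')² ≥ (π/L)²∫u² with equality for the first sine mode sin(π(x−x₀)/L) (x₀ the left endpoint), so the inequality holds for all u iff (1−α)(π/L)² ≥ α − c, i.e. α ≤ ((π/L)² + c)/((π/L)² + 1) = (1 + c(L/π)²)/(1 + (L/π)²). (Direct route, valid since c ≤ 0: Poincaré gives c∫u² ≥ c(L/π)²∫(u')², so a(u,u) ≥ (1 + c(L/π)²)∫(u')², while ||u||_{H^1}² ≤ (1 + (L/π)²)∫(u')²; dividing yields the same α.) With (π/L)² = 9*π^2/25 and c = 0, the largest admissible constant is α = ((π/L)² + c)/((π/L)² + 1).
Simplifying, α = 9*π^2/(25 + 9*π^2).


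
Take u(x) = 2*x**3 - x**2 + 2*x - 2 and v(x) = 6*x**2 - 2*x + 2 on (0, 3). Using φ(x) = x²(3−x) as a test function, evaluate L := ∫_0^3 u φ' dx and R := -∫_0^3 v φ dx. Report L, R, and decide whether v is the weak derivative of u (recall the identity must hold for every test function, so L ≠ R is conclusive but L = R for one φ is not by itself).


LHS = -135, RHS = -135. Yes, v = u' weakly.

u(x) = 2*x**3 - x**2 + 2*x - 2, classical derivative u'(x) = 6*x**2 - 2*x + 2.
φ(x) = x²(3−x), so φ'(x) = 3*x*(2 - x).
Note φ(0) = φ(3) = 0, so the boundary term u·φ vanishes.
LHS = ∫_0^3 u(x) φ'(x) dx = ∫_0^3 (-6*x^5 + 15*x^4 - 12*x^3 + 18*x^2 - 12*x) dx. Term by term:
  ∫_0^3 -6*x^5 dx = -729;  ∫_0^3 15*x^4 dx = 729;  ∫_0^3 -12*x^3 dx = -243;
  ∫_0^3 18*x^2 dx = 162;  ∫_0^3 -12*x dx = -54.
Sum: -729 + 729 − 243 + 162 − 54 = -135.
So LHS = -135.
∫_0^3 v(x) φ(x) dx = ∫_0^3 (-6*x^5 + 20*x^4 - 8*x^3 + 6*x^2) dx. Term by term:
  ∫_0^3 -6*x^5 dx = -729;  ∫_0^3 20*x^4 dx = 972;  ∫_0^3 -8*x^3 dx = -162;
  ∫_0^3 6*x^2 dx = 54.
Sum: -729 + 972 − 162 + 54 = 135.
So RHS = -∫_0^3 v(x) φ(x) dx = -135.
LHS = RHS, so the identity holds for this test φ.
Moreover u is smooth here and v(x) = u'(x) = 6*x**2 - 2*x + 2 pointwise, so the identity holds for every test function. Hence v is the weak derivative of u.


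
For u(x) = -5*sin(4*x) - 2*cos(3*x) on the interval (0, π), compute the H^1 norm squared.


||u||_{H^1(0,π)}^2 = 1600/7 + 465*π/2

u'(x) = 6*sin(3*x) - 20*cos(4*x).
Expand u² and (u')² and integrate term by term on (0, π), using: for integers n ≥ 1, ∫_0^π sin²(nx) dx = ∫_0^π cos²(nx) dx = π/2; for n ≠ n', ∫_0^π sin(nx)sin(n'x) dx = ∫_0^π cos(nx)cos(n'x) dx = 0; and by product-to-sum, ∫_0^π sin(nx)cos(n'x) dx = ½∫_0^π [sin((n+n')x) + sin((n−n')x)] dx, which is 0 when n+n' is even and 2n/(n²−n'²) when n+n' is odd (it need not vanish on (0, π)).
  u² squared terms: (-5)²·∫sin(4x)² dx = 25·π/2 = 25*π/2;  (-2)²·∫cos(3x)² dx = 4·π/2 = 2*π.
  u² cross terms: 2·(-5)·(-2)·∫sin(4x)·cos(3x) dx = 20·(8/7) = 160/7.
  So ∫_0^π u² dx = 25*π/2 + 2*π + 160/7 = 160/7 + 29*π/2.
  (u')² squared terms: (-20)²·∫cos(4x)² dx = 400·π/2 = 200*π;  (6)²·∫sin(3x)² dx = 36·π/2 = 18*π.
  (u')² cross terms: 2·(-20)·(6)·∫cos(4x)·sin(3x) dx = -240·(-6/7) = 1440/7.
  So ∫_0^π (u')² dx = 200*π + 18*π + 1440/7 = 1440/7 + 218*π.
||u||_{H^1}^2 = (160/7 + 29*π/2) + (1440/7 + 218*π) = 1600/7 + 465*π/2.


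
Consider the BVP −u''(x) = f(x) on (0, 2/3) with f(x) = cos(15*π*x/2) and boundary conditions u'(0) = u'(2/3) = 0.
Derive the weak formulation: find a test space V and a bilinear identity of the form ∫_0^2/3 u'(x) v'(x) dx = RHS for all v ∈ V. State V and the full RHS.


V = H^1(0, 2/3) (no boundary constraint on v; u is determined up to an additive constant); weak form: ∫_0^2/3 u'v' dx = ∫_0^2/3 (cos(15*π*x/2)) v dx for all v ∈ V.

Multiply both sides by a test function v and integrate from 0 to 2/3:
  ∫_0^2/3 −u''(x) v(x) dx = ∫_0^2/3 f(x) v(x) dx.
Integrate the LHS by parts once:
  ∫_0^2/3 −u'' v dx = −[u'(x) v(x)]_0^2/3 + ∫_0^2/3 u'(x) v'(x) dx.
Thus ∫_0^2/3 u'(x) v'(x) dx = ∫_0^2/3 f(x) v(x) dx + [u'(x) v(x)]_0^2/3.
Choose V so that boundary terms are either known or forced to vanish.
u has homogeneous Neumann: u'(0) = u'(2/3) = 0. So [u' v]_0^2/3 = 0·v(2/3) − 0·v(0) = 0 for any v; take V = H^1(0, 2/3).
Weak formulation: find u (satisfying any essential BC) such that ∫_0^2/3 u'(x) v'(x) dx = ∫_0^2/3 f v dx for all v ∈ V (homogeneous Neumann, so boundary terms vanish).
Substituting f(x) = cos(15*π*x/2), the right-hand side is ∫_0^2/3 (cos(15*π*x/2)) v dx.
Compatibility check (pure Neumann): taking v ≡ 1 ∈ V gives 0 = ∫_0^2/3 f dx + (0) − (0), i.e. ∫_0^2/3 f dx must equal u'(0) − u'(2/3) = 0. Indeed ∫_0^2/3 (cos(15*π*x/2)) dx = 0, so the data are compatible. The solution is then unique only up to an additive constant (fix it e.g. by requiring ∫_0^2/3 u dx = 0).


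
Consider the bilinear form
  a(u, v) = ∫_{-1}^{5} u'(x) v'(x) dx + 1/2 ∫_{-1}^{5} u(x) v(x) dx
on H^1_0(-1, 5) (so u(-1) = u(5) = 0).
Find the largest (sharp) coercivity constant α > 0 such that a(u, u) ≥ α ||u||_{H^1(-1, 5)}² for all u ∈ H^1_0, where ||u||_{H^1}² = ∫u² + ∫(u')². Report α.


α = (π^2 + 18)/(π^2 + 36)

Coercivity of a(·,·) on H^1_0(-1, 5) means a(u, u) ≥ α ||u||_{H^1}² for every u ∈ H^1_0.
The interval has length L = 6, and Poincaré/coercivity depend only on L. Here a(u, u) = ∫(u')² + (1/2)·∫u².
Here 0 < c = 1/2 < 1. The condition a(u,u) ≥ α||u||_{H^1}² reads (1−α)∫(u')² ≥ (α−c)∫u². Any admissible α is ≤ 1 (rapidly oscillating u have ∫u²/∫(u')² → 0), and α = 1 would force 0 ≥ (1−c)∫u², impossible since c < 1; so 1−α > 0. By the sharp Poincaré inequality on H^1_0 of an interval of length L, ∫(u')² ≥ (π/L)²∫u² with equality for the first sine mode sin(π(x−x₀)/L) (x₀ the left endpoint), so the inequality holds for all u iff (1−α)(π/L)² ≥ α − c, i.e. α ≤ ((π/L)² + c)/((π/L)² + 1) = (1 + c(L/π)²)/(1 + (L/π)²). With (π/L)² = π^2/36 and c = 1/2, the largest admissible constant is α = ((π/L)² + c)/((π/L)² + 1).
Simplifying, α = (π^2 + 18)/(π^2 + 36).


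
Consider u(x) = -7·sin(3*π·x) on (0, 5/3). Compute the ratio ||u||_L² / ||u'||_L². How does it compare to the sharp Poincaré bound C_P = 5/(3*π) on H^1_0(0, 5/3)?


||u||_L² / ||u'||_L² = 1/(3*π) < C_P = 5/(3*π).

u(x) = -7·sin(3*π·x), so u'(x) = -21*π*cos(3*π*x).
Writing u(x) = A·sin(kπx/L) with A = -7 and k = 5, use ∫_0^L sin²(kπx/L) dx = L/2 and ∫_0^L cos²(kπx/L) dx = L/2.
u² = 49·sin²(3*π·x) and (u')² = 441*π^2·cos²(3*π·x), and each of sin², cos² integrates to L/2 = 5/6 over (0, 5/3).
∫_0^5/3 u² dx = 245/6, so ||u||_L² = 7*sqrt(30)/6.
∫_0^5/3 (u')² dx = 735*π^2/2, so ||u'||_L² = 7*sqrt(30)*π/2.
Ratio ||u||_L² / ||u'||_L² = 1/(3*π).
Sharp Poincaré constant on H^1_0(0, 5/3) is C_P = L/π = 5/(3*π), achieved by sin(3*π/5·x).
This is the k = 5 harmonic; the ratio L/(kπ) is strictly less than C_P = L/π, consistent with the sharp inequality ||u||_L² ≤ C_P ||u'||_L².


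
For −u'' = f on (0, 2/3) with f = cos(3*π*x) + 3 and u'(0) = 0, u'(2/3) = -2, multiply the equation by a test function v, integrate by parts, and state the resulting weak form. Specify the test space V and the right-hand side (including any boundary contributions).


V = H^1(0, 2/3) (v unrestricted at boundary; u is determined up to an additive constant); weak form: ∫_0^2/3 u'v' dx = ∫_0^2/3 (cos(3*π*x) + 3) v dx − 2·v(2/3) for all v ∈ V.

Multiply both sides by a test function v and integrate from 0 to 2/3:
  ∫_0^2/3 −u''(x) v(x) dx = ∫_0^2/3 f(x) v(x) dx.
Integrate the LHS by parts once:
  ∫_0^2/3 −u'' v dx = −[u'(x) v(x)]_0^2/3 + ∫_0^2/3 u'(x) v'(x) dx.
Thus ∫_0^2/3 u'(x) v'(x) dx = ∫_0^2/3 f(x) v(x) dx + [u'(x) v(x)]_0^2/3.
Choose V so that boundary terms are either known or forced to vanish.
u has inhomogeneous Neumann u'(0) = 0, u'(2/3) = -2. [u' v]_0^2/3 = (-2)·v(2/3) − (0)·v(0) = − 2·v(2/3). Take V = H^1(0, 2/3); boundary term becomes part of RHS.
Weak formulation: find u (satisfying any essential BC) such that ∫_0^2/3 u'(x) v'(x) dx = ∫_0^2/3 f v dx − 2·v(2/3) for all v ∈ V (Neumann data are natural BCs: they enter the RHS as boundary terms).
Substituting f(x) = cos(3*π*x) + 3, the right-hand side is ∫_0^2/3 (cos(3*π*x) + 3) v dx − 2·v(2/3).
Compatibility check (pure Neumann): taking v ≡ 1 ∈ V gives 0 = ∫_0^2/3 f dx + (-2) − (0), i.e. ∫_0^2/3 f dx must equal u'(0) − u'(2/3) = 2. Indeed ∫_0^2/3 (cos(3*π*x) + 3) dx = 2, so the data are compatible. The solution is then unique only up to an additive constant (fix it e.g. by requiring ∫_0^2/3 u dx = 0).


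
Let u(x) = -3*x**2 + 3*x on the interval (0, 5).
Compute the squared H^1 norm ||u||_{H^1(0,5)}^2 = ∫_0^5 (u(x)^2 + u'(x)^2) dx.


||u||_{H^1}^2 = 8565/2

The H^1 norm (squared) on an interval (0, L) is
  ||u||_{H^1}^2 = ∫_0^L u(x)^2 dx + ∫_0^L u'(x)^2 dx.
Compute u'(x) = 3 - 6*x.
Then u(x)^2 = 9*x**4 - 18*x**3 + 9*x**2 and u'(x)^2 = 36*x**2 - 36*x + 9.
Integrate each monomial from 0 to 5 using ∫_0^5 c·x^n dx = c·5^(n+1)/(n+1):
  ∫_0^5 u(x)^2 dx = ∫_0^5 (9*x^4 - 18*x^3 + 9*x^2) dx. Term by term:
    ∫_0^5 9*x^4 dx = 5625;  ∫_0^5 -18*x^3 dx = -5625/2;  ∫_0^5 9*x^2 dx = 375.
  Sum: 5625 − 5625/2 + 375 = 6375/2.
  ∫_0^5 u'(x)^2 dx = ∫_0^5 (36*x^2 - 36*x + 9) dx. Term by term:
    ∫_0^5 36*x^2 dx = 1500;  ∫_0^5 -36*x dx = -450;  ∫_0^5 9 dx = 45.
  Sum: 1500 − 450 + 45 = 1095.
Adding: ||u||_{H^1}^2 = 6375/2 + 1095 = 8565/2.


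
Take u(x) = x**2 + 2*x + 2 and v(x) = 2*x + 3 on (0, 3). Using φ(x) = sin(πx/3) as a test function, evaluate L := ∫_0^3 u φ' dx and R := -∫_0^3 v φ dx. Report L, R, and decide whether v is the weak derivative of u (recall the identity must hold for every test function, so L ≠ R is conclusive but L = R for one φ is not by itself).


LHS = -30/π, RHS = -36/π. No, v is not the weak derivative of u.

u(x) = x**2 + 2*x + 2, classical derivative u'(x) = 2*x + 2.
φ(x) = sin(πx/3), so φ'(x) = π*cos(π*x/3)/3.
Note φ(0) = φ(3) = 0, so the boundary term u·φ vanishes.
LHS = ∫_0^3 u(x) φ'(x) dx = ∫_0^3 (π*x^2*cos(π*x/3)/3 + 2*π*x*cos(π*x/3)/3 + 2*π*cos(π*x/3)/3) dx. Term by term:
  ∫_0^3 2*π*cos(π*x/3)/3 dx = 0;  ∫_0^3 π*x^2*cos(π*x/3)/3 dx = -18/π;  ∫_0^3 2*π*x*cos(π*x/3)/3 dx = -12/π.
Sum: 0 − 18/π − 12/π = -30/π.
So LHS = -30/π.
∫_0^3 v(x) φ(x) dx = ∫_0^3 (2*x*sin(π*x/3) + 3*sin(π*x/3)) dx. Term by term:
  ∫_0^3 3*sin(π*x/3) dx = 18/π;  ∫_0^3 2*x*sin(π*x/3) dx = 18/π.
Sum: 18/π + 18/π = 36/π.
So RHS = -∫_0^3 v(x) φ(x) dx = -36/π.
LHS − RHS = 6/π ≠ 0, so the identity fails.
(For a valid weak derivative the identity must hold for EVERY test function, in particular this one. The failure shows v is NOT the weak derivative of u.)
Correct weak derivative would be u'(x) = 2*x + 2.


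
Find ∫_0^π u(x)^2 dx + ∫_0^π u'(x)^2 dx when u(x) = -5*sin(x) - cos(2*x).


||u||_{H^1(0,π)}^2 = -100/3 + 55*π/2

u'(x) = 2*sin(2*x) - 5*cos(x).
Expand u² and (u')² and integrate term by term on (0, π), using: for integers n ≥ 1, ∫_0^π sin²(nx) dx = ∫_0^π cos²(nx) dx = π/2; for n ≠ n', ∫_0^π sin(nx)sin(n'x) dx = ∫_0^π cos(nx)cos(n'x) dx = 0; and by product-to-sum, ∫_0^π sin(nx)cos(n'x) dx = ½∫_0^π [sin((n+n')x) + sin((n−n')x)] dx, which is 0 when n+n' is even and 2n/(n²−n'²) when n+n' is odd (it need not vanish on (0, π)).
  u² squared terms: (-1)²·∫cos(2x)² dx = 1·π/2 = π/2;  (-5)²·∫sin(x)² dx = 25·π/2 = 25*π/2.
  u² cross terms: 2·(-1)·(-5)·∫cos(2x)·sin(x) dx = 10·(-2/3) = -20/3.
  So ∫_0^π u² dx = π/2 + 25*π/2 − 20/3 = -20/3 + 13*π.
  (u')² squared terms: (-5)²·∫cos(x)² dx = 25·π/2 = 25*π/2;  (2)²·∫sin(2x)² dx = 4·π/2 = 2*π.
  (u')² cross terms: 2·(-5)·(2)·∫cos(x)·sin(2x) dx = -20·(4/3) = -80/3.
  So ∫_0^π (u')² dx = 25*π/2 + 2*π − 80/3 = -80/3 + 29*π/2.
||u||_{H^1}^2 = (-20/3 + 13*π) + (-80/3 + 29*π/2) = -100/3 + 55*π/2.


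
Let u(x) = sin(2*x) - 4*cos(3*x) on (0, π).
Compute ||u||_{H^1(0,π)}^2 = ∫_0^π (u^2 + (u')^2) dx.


||u||_{H^1(0,π)}^2 = 64 + 165*π/2

u'(x) = 12*sin(3*x) + 2*cos(2*x).
Expand u² and (u')² and integrate term by term on (0, π), using: for integers n ≥ 1, ∫_0^π sin²(nx) dx = ∫_0^π cos²(nx) dx = π/2; for n ≠ n', ∫_0^π sin(nx)sin(n'x) dx = ∫_0^π cos(nx)cos(n'x) dx = 0; and by product-to-sum, ∫_0^π sin(nx)cos(n'x) dx = ½∫_0^π [sin((n+n')x) + sin((n−n')x)] dx, which is 0 when n+n' is even and 2n/(n²−n'²) when n+n' is odd (it need not vanish on (0, π)).
  u² squared terms: (-4)²·∫cos(3x)² dx = 16·π/2 = 8*π;  (1)²·∫sin(2x)² dx = 1·π/2 = π/2.
  u² cross terms: 2·(-4)·(1)·∫cos(3x)·sin(2x) dx = -8·(-4/5) = 32/5.
  So ∫_0^π u² dx = 8*π + π/2 + 32/5 = 32/5 + 17*π/2.
  (u')² squared terms: (2)²·∫cos(2x)² dx = 4·π/2 = 2*π;  (12)²·∫sin(3x)² dx = 144·π/2 = 72*π.
  (u')² cross terms: 2·(2)·(12)·∫cos(2x)·sin(3x) dx = 48·(6/5) = 288/5.
  So ∫_0^π (u')² dx = 2*π + 72*π + 288/5 = 288/5 + 74*π.
||u||_{H^1}^2 = (32/5 + 17*π/2) + (288/5 + 74*π) = 64 + 165*π/2.


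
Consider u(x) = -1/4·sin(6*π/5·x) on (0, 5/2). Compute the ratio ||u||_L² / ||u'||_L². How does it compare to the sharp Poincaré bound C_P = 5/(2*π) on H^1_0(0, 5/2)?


||u||_L² / ||u'||_L² = 5/(6*π) < C_P = 5/(2*π).

u(x) = -1/4·sin(6*π/5·x), so u'(x) = -3*π*cos(6*π*x/5)/10.
Writing u(x) = A·sin(kπx/L) with A = -1/4 and k = 3, use ∫_0^L sin²(kπx/L) dx = L/2 and ∫_0^L cos²(kπx/L) dx = L/2.
u² = 1/16·sin²(6*π/5·x) and (u')² = 9*π^2/100·cos²(6*π/5·x), and each of sin², cos² integrates to L/2 = 5/4 over (0, 5/2).
∫_0^5/2 u² dx = 5/64, so ||u||_L² = sqrt(5)/8.
∫_0^5/2 (u')² dx = 9*π^2/80, so ||u'||_L² = 3*sqrt(5)*π/20.
Ratio ||u||_L² / ||u'||_L² = 5/(6*π).
Sharp Poincaré constant on H^1_0(0, 5/2) is C_P = L/π = 5/(2*π), achieved by sin(2*π/5·x).
This is the k = 3 harmonic; the ratio L/(kπ) is strictly less than C_P = L/π, consistent with the sharp inequality ||u||_L² ≤ C_P ||u'||_L².


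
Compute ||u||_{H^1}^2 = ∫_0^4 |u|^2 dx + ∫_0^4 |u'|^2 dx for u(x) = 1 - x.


||u||_{H^1}^2 = 40/3

The H^1 norm (squared) on an interval (0, L) is
  ||u||_{H^1}^2 = ∫_0^L u(x)^2 dx + ∫_0^L u'(x)^2 dx.
Compute u'(x) = -1.
Then u(x)^2 = x**2 - 2*x + 1 and u'(x)^2 = 1.
Integrate each monomial from 0 to 4 using ∫_0^4 c·x^n dx = c·4^(n+1)/(n+1):
  ∫_0^4 u(x)^2 dx = ∫_0^4 (x^2 - 2*x + 1) dx. Term by term:
    ∫_0^4 x^2 dx = 64/3;  ∫_0^4 -2*x dx = -16;  ∫_0^4 1 dx = 4.
  Sum: 64/3 − 16 + 4 = 28/3.
  ∫_0^4 u'(x)^2 dx = ∫_0^4 (1) dx. Term by term:
    ∫_0^4 1 dx = 4.
Adding: ||u||_{H^1}^2 = 28/3 + 4 = 40/3.


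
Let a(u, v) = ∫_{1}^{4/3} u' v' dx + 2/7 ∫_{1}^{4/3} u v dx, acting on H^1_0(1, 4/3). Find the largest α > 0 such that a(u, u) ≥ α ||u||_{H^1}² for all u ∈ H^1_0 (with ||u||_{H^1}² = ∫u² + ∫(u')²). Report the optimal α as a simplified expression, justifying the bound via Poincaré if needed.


α = (2 + 63*π^2)/(7*(1 + 9*π^2))

Coercivity of a(·,·) on H^1_0(1, 4/3) means a(u, u) ≥ α ||u||_{H^1}² for every u ∈ H^1_0.
The interval has length L = 1/3, and Poincaré/coercivity depend only on L. Here a(u, u) = ∫(u')² + (2/7)·∫u².
Here 0 < c = 2/7 < 1. The condition a(u,u) ≥ α||u||_{H^1}² reads (1−α)∫(u')² ≥ (α−c)∫u². Any admissible α is ≤ 1 (rapidly oscillating u have ∫u²/∫(u')² → 0), and α = 1 would force 0 ≥ (1−c)∫u², impossible since c < 1; so 1−α > 0. By the sharp Poincaré inequality on H^1_0 of an interval of length L, ∫(u')² ≥ (π/L)²∫u² with equality for the first sine mode sin(π(x−x₀)/L) (x₀ the left endpoint), so the inequality holds for all u iff (1−α)(π/L)² ≥ α − c, i.e. α ≤ ((π/L)² + c)/((π/L)² + 1) = (1 + c(L/π)²)/(1 + (L/π)²). With (π/L)² = 9*π^2 and c = 2/7, the largest admissible constant is α = ((π/L)² + c)/((π/L)² + 1).
Simplifying, α = (2 + 63*π^2)/(7*(1 + 9*π^2)).


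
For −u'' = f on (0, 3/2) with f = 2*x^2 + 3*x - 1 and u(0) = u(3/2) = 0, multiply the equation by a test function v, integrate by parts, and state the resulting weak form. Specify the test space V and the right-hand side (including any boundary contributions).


V = H^1_0(0, 3/2) (so v(0) = v(3/2) = 0); weak form: ∫_0^3/2 u'v' dx = ∫_0^3/2 (2*x^2 + 3*x - 1) v dx for all v ∈ V.

Multiply both sides by a test function v and integrate from 0 to 3/2:
  ∫_0^3/2 −u''(x) v(x) dx = ∫_0^3/2 f(x) v(x) dx.
Integrate the LHS by parts once:
  ∫_0^3/2 −u'' v dx = −[u'(x) v(x)]_0^3/2 + ∫_0^3/2 u'(x) v'(x) dx.
Thus ∫_0^3/2 u'(x) v'(x) dx = ∫_0^3/2 f(x) v(x) dx + [u'(x) v(x)]_0^3/2.
Choose V so that boundary terms are either known or forced to vanish.
u is Dirichlet: u(0) = u(3/2) = 0. Let V = H^1_0(0, 3/2); then v(0) = v(3/2) = 0, and [u' v]_0^3/2 = 0.
Weak formulation: find u (satisfying any essential BC) such that ∫_0^3/2 u'(x) v'(x) dx = ∫_0^3/2 f v dx for all v ∈ V.
Substituting f(x) = 2*x^2 + 3*x - 1, the right-hand side is ∫_0^3/2 (2*x^2 + 3*x - 1) v dx.


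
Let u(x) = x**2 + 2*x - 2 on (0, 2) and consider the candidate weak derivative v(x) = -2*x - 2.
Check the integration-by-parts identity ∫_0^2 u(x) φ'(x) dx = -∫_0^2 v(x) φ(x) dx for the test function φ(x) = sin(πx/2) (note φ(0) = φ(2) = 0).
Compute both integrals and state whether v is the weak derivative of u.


LHS = -16/π, RHS = 16/π. No, v is not the weak derivative of u.

u(x) = x**2 + 2*x - 2, classical derivative u'(x) = 2*x + 2.
φ(x) = sin(πx/2), so φ'(x) = π*cos(π*x/2)/2.
Note φ(0) = φ(2) = 0, so the boundary term u·φ vanishes.
LHS = ∫_0^2 u(x) φ'(x) dx = ∫_0^2 (π*x^2*cos(π*x/2)/2 + π*x*cos(π*x/2) - π*cos(π*x/2)) dx. Term by term:
  ∫_0^2 -π*cos(π*x/2) dx = 0;  ∫_0^2 π*x*cos(π*x/2) dx = -8/π;  ∫_0^2 π*x^2*cos(π*x/2)/2 dx = -8/π.
Sum: 0 − 8/π − 8/π = -16/π.
So LHS = -16/π.
∫_0^2 v(x) φ(x) dx = ∫_0^2 (-2*x*sin(π*x/2) - 2*sin(π*x/2)) dx. Term by term:
  ∫_0^2 -2*sin(π*x/2) dx = -8/π;  ∫_0^2 -2*x*sin(π*x/2) dx = -8/π.
Sum: -8/π − 8/π = -16/π.
So RHS = -∫_0^2 v(x) φ(x) dx = 16/π.
LHS − RHS = -32/π ≠ 0, so the identity fails.
(For a valid weak derivative the identity must hold for EVERY test function, in particular this one. The failure shows v is NOT the weak derivative of u.)
Correct weak derivative would be u'(x) = 2*x + 2.


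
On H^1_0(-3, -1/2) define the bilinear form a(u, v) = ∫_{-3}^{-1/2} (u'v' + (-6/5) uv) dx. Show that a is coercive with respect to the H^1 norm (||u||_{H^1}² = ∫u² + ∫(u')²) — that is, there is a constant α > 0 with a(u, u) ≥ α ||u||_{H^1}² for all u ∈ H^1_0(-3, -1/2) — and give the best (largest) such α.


α = 2*(-15 + 2*π^2)/(25 + 4*π^2)

Coercivity of a(·,·) on H^1_0(-3, -1/2) means a(u, u) ≥ α ||u||_{H^1}² for every u ∈ H^1_0.
The interval has length L = 5/2, and Poincaré/coercivity depend only on L. Here a(u, u) = ∫(u')² + (-6/5)·∫u².
Here c = -6/5 < 0 with |c| < (π/L)² = 4*π^2/25, so coercivity still holds. The condition a(u,u) ≥ α||u||_{H^1}² reads (1−α)∫(u')² ≥ (α−c)∫u². Any admissible α is ≤ 1 (rapidly oscillating u have ∫u²/∫(u')² → 0), and α = 1 would force 0 ≥ (1−c)∫u², impossible since c < 1; so 1−α > 0. By the sharp Poincaré inequality on H^1_0 of an interval of length L, ∫(u')² ≥ (π/L)²∫u² with equality for the first sine mode sin(π(x−x₀)/L) (x₀ the left endpoint), so the inequality holds for all u iff (1−α)(π/L)² ≥ α − c, i.e. α ≤ ((π/L)² + c)/((π/L)² + 1) = (1 + c(L/π)²)/(1 + (L/π)²). (Direct route, valid since c ≤ 0: Poincaré gives c∫u² ≥ c(L/π)²∫(u')², so a(u,u) ≥ (1 + c(L/π)²)∫(u')², while ||u||_{H^1}² ≤ (1 + (L/π)²)∫(u')²; dividing yields the same α.) With (π/L)² = 4*π^2/25 and c = -6/5, the largest admissible constant is α = ((π/L)² + c)/((π/L)² + 1).
Simplifying, α = 2*(-15 + 2*π^2)/(25 + 4*π^2).


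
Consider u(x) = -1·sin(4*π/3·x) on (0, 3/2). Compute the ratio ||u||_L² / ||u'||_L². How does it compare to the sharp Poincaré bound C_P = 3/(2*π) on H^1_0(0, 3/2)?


||u||_L² / ||u'||_L² = 3/(4*π) < C_P = 3/(2*π).

u(x) = -1·sin(4*π/3·x), so u'(x) = -4*π*cos(4*π*x/3)/3.
Writing u(x) = A·sin(kπx/L) with A = -1 and k = 2, use ∫_0^L sin²(kπx/L) dx = L/2 and ∫_0^L cos²(kπx/L) dx = L/2.
u² = 1·sin²(4*π/3·x) and (u')² = 16*π^2/9·cos²(4*π/3·x), and each of sin², cos² integrates to L/2 = 3/4 over (0, 3/2).
∫_0^3/2 u² dx = 3/4, so ||u||_L² = sqrt(3)/2.
∫_0^3/2 (u')² dx = 4*π^2/3, so ||u'||_L² = 2*sqrt(3)*π/3.
Ratio ||u||_L² / ||u'||_L² = 3/(4*π).
Sharp Poincaré constant on H^1_0(0, 3/2) is C_P = L/π = 3/(2*π), achieved by sin(2*π/3·x).
This is the k = 2 harmonic; the ratio L/(kπ) is strictly less than C_P = L/π, consistent with the sharp inequality ||u||_L² ≤ C_P ||u'||_L².


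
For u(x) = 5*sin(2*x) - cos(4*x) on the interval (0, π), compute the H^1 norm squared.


||u||_{H^1(0,π)}^2 = 71*π

u'(x) = 4*sin(4*x) + 10*cos(2*x).
Expand u² and (u')² and integrate term by term on (0, π), using: for integers n ≥ 1, ∫_0^π sin²(nx) dx = ∫_0^π cos²(nx) dx = π/2; for n ≠ n', ∫_0^π sin(nx)sin(n'x) dx = ∫_0^π cos(nx)cos(n'x) dx = 0; and by product-to-sum, ∫_0^π sin(nx)cos(n'x) dx = ½∫_0^π [sin((n+n')x) + sin((n−n')x)] dx, which is 0 when n+n' is even and 2n/(n²−n'²) when n+n' is odd (it need not vanish on (0, π)).
  u² squared terms: (-1)²·∫cos(4x)² dx = 1·π/2 = π/2;  (5)²·∫sin(2x)² dx = 25·π/2 = 25*π/2.
  u² cross terms: 2·(-1)·(5)·∫cos(4x)·sin(2x) dx = -10·(0) = 0.
  So ∫_0^π u² dx = π/2 + 25*π/2 + 0 = 13*π.
  (u')² squared terms: (4)²·∫sin(4x)² dx = 16·π/2 = 8*π;  (10)²·∫cos(2x)² dx = 100·π/2 = 50*π.
  (u')² cross terms: 2·(4)·(10)·∫sin(4x)·cos(2x) dx = 80·(0) = 0.
  So ∫_0^π (u')² dx = 8*π + 50*π + 0 = 58*π.
||u||_{H^1}^2 = (13*π) + (58*π) = 71*π.


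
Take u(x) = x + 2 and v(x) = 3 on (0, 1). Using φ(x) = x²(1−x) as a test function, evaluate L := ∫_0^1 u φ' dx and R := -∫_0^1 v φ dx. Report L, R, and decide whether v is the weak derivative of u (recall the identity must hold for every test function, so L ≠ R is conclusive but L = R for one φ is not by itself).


LHS = -1/12, RHS = -1/4. No, v is not the weak derivative of u.

u(x) = x + 2, classical derivative u'(x) = 1.
φ(x) = x²(1−x), so φ'(x) = x*(2 - 3*x).
Note φ(0) = φ(1) = 0, so the boundary term u·φ vanishes.
LHS = ∫_0^1 u(x) φ'(x) dx = ∫_0^1 (-3*x^3 - 4*x^2 + 4*x) dx. Term by term:
  ∫_0^1 -3*x^3 dx = -3/4;  ∫_0^1 -4*x^2 dx = -4/3;  ∫_0^1 4*x dx = 2.
Sum: -3/4 − 4/3 + 2 = -1/12.
So LHS = -1/12.
∫_0^1 v(x) φ(x) dx = ∫_0^1 (-3*x^3 + 3*x^2) dx. Term by term:
  ∫_0^1 -3*x^3 dx = -3/4;  ∫_0^1 3*x^2 dx = 1.
Sum: -3/4 + 1 = 1/4.
So RHS = -∫_0^1 v(x) φ(x) dx = -1/4.
LHS − RHS = 1/6 ≠ 0, so the identity fails.
(For a valid weak derivative the identity must hold for EVERY test function, in particular this one. The failure shows v is NOT the weak derivative of u.)
Correct weak derivative would be u'(x) = 1.


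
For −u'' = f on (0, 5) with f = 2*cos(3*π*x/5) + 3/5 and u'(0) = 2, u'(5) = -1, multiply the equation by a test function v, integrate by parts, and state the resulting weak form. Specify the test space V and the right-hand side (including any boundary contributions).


V = H^1(0, 5) (v unrestricted at boundary; u is determined up to an additive constant); weak form: ∫_0^5 u'v' dx = ∫_0^5 (2*cos(3*π*x/5) + 3/5) v dx − v(5) − 2·v(0) for all v ∈ V.

Multiply both sides by a test function v and integrate from 0 to 5:
  ∫_0^5 −u''(x) v(x) dx = ∫_0^5 f(x) v(x) dx.
Integrate the LHS by parts once:
  ∫_0^5 −u'' v dx = −[u'(x) v(x)]_0^5 + ∫_0^5 u'(x) v'(x) dx.
Thus ∫_0^5 u'(x) v'(x) dx = ∫_0^5 f(x) v(x) dx + [u'(x) v(x)]_0^5.
Choose V so that boundary terms are either known or forced to vanish.
u has inhomogeneous Neumann u'(0) = 2, u'(5) = -1. [u' v]_0^5 = (-1)·v(5) − (2)·v(0) = − v(5) − 2·v(0). Take V = H^1(0, 5); boundary term becomes part of RHS.
Weak formulation: find u (satisfying any essential BC) such that ∫_0^5 u'(x) v'(x) dx = ∫_0^5 f v dx − v(5) − 2·v(0) for all v ∈ V (Neumann data are natural BCs: they enter the RHS as boundary terms).
Substituting f(x) = 2*cos(3*π*x/5) + 3/5, the right-hand side is ∫_0^5 (2*cos(3*π*x/5) + 3/5) v dx − v(5) − 2·v(0).
Compatibility check (pure Neumann): taking v ≡ 1 ∈ V gives 0 = ∫_0^5 f dx + (-1) − (2), i.e. ∫_0^5 f dx must equal u'(0) − u'(5) = 3. Indeed ∫_0^5 (2*cos(3*π*x/5) + 3/5) dx = 3, so the data are compatible. The solution is then unique only up to an additive constant (fix it e.g. by requiring ∫_0^5 u dx = 0).


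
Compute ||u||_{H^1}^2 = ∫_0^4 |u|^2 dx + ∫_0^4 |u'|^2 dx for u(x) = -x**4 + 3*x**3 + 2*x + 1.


||u||_{H^1}^2 = 1735292/315

The H^1 norm (squared) on an interval (0, L) is
  ||u||_{H^1}^2 = ∫_0^L u(x)^2 dx + ∫_0^L u'(x)^2 dx.
Compute u'(x) = -4*x**3 + 9*x**2 + 2.
Then u(x)^2 = x**8 - 6*x**7 + 9*x**6 - 4*x**5 + 10*x**4 + 6*x**3 + 4*x**2 + 4*x + 1 and u'(x)^2 = 16*x**6 - 72*x**5 + 81*x**4 - 16*x**3 + 36*x**2 + 4.
Integrate each monomial from 0 to 4 using ∫_0^4 c·x^n dx = c·4^(n+1)/(n+1):
  ∫_0^4 u(x)^2 dx = ∫_0^4 (x^8 - 6*x^7 + 9*x^6 - 4*x^5 + 10*x^4 + 6*x^3 + 4*x^2 + 4*x + 1) dx. Term by term:
    ∫_0^4 x^8 dx = 262144/9;  ∫_0^4 -6*x^7 dx = -49152;  ∫_0^4 9*x^6 dx = 147456/7;
    ∫_0^4 -4*x^5 dx = -8192/3;  ∫_0^4 10*x^4 dx = 2048;  ∫_0^4 6*x^3 dx = 384;
    ∫_0^4 4*x^2 dx = 256/3;  ∫_0^4 4*x dx = 32;  ∫_0^4 1 dx = 4.
  Sum: 262144/9 − 49152 + 147456/7 − 8192/3 + 2048 + 384 + 256/3 + 32 + 4 = 54364/63.
  ∫_0^4 u'(x)^2 dx = ∫_0^4 (16*x^6 - 72*x^5 + 81*x^4 - 16*x^3 + 36*x^2 + 4) dx. Term by term:
    ∫_0^4 16*x^6 dx = 262144/7;  ∫_0^4 -72*x^5 dx = -49152;  ∫_0^4 81*x^4 dx = 82944/5;
    ∫_0^4 -16*x^3 dx = -1024;  ∫_0^4 36*x^2 dx = 768;  ∫_0^4 4 dx = 16.
  Sum: 262144/7 − 49152 + 82944/5 − 1024 + 768 + 16 = 162608/35.
Adding: ||u||_{H^1}^2 = 54364/63 + 162608/35 = 1735292/315.


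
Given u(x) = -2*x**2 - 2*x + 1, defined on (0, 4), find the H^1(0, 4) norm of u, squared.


||u||_{H^1}^2 = 26828/15

The H^1 norm (squared) on an interval (0, L) is
  ||u||_{H^1}^2 = ∫_0^L u(x)^2 dx + ∫_0^L u'(x)^2 dx.
Compute u'(x) = -4*x - 2.
Then u(x)^2 = 4*x**4 + 8*x**3 - 4*x + 1 and u'(x)^2 = 16*x**2 + 16*x + 4.
Integrate each monomial from 0 to 4 using ∫_0^4 c·x^n dx = c·4^(n+1)/(n+1):
  ∫_0^4 u(x)^2 dx = ∫_0^4 (4*x^4 + 8*x^3 - 4*x + 1) dx. Term by term:
    ∫_0^4 4*x^4 dx = 4096/5;  ∫_0^4 8*x^3 dx = 512;  ∫_0^4 -4*x dx = -32;
    ∫_0^4 1 dx = 4.
  Sum: 4096/5 + 512 − 32 + 4 = 6516/5.
  ∫_0^4 u'(x)^2 dx = ∫_0^4 (16*x^2 + 16*x + 4) dx. Term by term:
    ∫_0^4 16*x^2 dx = 1024/3;  ∫_0^4 16*x dx = 128;  ∫_0^4 4 dx = 16.
  Sum: 1024/3 + 128 + 16 = 1456/3.
Adding: ||u||_{H^1}^2 = 6516/5 + 1456/3 = 26828/15.


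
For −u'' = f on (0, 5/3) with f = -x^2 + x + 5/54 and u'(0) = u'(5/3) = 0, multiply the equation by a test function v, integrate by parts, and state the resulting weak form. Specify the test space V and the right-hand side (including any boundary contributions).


V = H^1(0, 5/3) (no boundary constraint on v; u is determined up to an additive constant); weak form: ∫_0^5/3 u'v' dx = ∫_0^5/3 (-x^2 + x + 5/54) v dx for all v ∈ V.

Multiply both sides by a test function v and integrate from 0 to 5/3:
  ∫_0^5/3 −u''(x) v(x) dx = ∫_0^5/3 f(x) v(x) dx.
Integrate the LHS by parts once:
  ∫_0^5/3 −u'' v dx = −[u'(x) v(x)]_0^5/3 + ∫_0^5/3 u'(x) v'(x) dx.
Thus ∫_0^5/3 u'(x) v'(x) dx = ∫_0^5/3 f(x) v(x) dx + [u'(x) v(x)]_0^5/3.
Choose V so that boundary terms are either known or forced to vanish.
u has homogeneous Neumann: u'(0) = u'(5/3) = 0. So [u' v]_0^5/3 = 0·v(5/3) − 0·v(0) = 0 for any v; take V = H^1(0, 5/3).
Weak formulation: find u (satisfying any essential BC) such that ∫_0^5/3 u'(x) v'(x) dx = ∫_0^5/3 f v dx for all v ∈ V (homogeneous Neumann, so boundary terms vanish).
Substituting f(x) = -x^2 + x + 5/54, the right-hand side is ∫_0^5/3 (-x^2 + x + 5/54) v dx.
Compatibility check (pure Neumann): taking v ≡ 1 ∈ V gives 0 = ∫_0^5/3 f dx + (0) − (0), i.e. ∫_0^5/3 f dx must equal u'(0) − u'(5/3) = 0. Indeed ∫_0^5/3 (-x^2 + x + 5/54) dx = 0, so the data are compatible. The solution is then unique only up to an additive constant (fix it e.g. by requiring ∫_0^5/3 u dx = 0).


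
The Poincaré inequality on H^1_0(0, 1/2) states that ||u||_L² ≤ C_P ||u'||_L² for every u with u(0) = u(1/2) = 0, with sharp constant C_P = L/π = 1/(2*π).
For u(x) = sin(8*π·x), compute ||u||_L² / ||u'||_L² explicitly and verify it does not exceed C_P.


||u||_L² / ||u'||_L² = 1/(8*π) < C_P = 1/(2*π).

u(x) = sin(8*π·x), so u'(x) = 8*π*cos(8*π*x).
Writing u(x) = A·sin(kπx/L) with A = 1 and k = 4, use ∫_0^L sin²(kπx/L) dx = L/2 and ∫_0^L cos²(kπx/L) dx = L/2.
u² = 1·sin²(8*π·x) and (u')² = 64*π^2·cos²(8*π·x), and each of sin², cos² integrates to L/2 = 1/4 over (0, 1/2).
∫_0^1/2 u² dx = 1/4, so ||u||_L² = 1/2.
∫_0^1/2 (u')² dx = 16*π^2, so ||u'||_L² = 4*π.
Ratio ||u||_L² / ||u'||_L² = 1/(8*π).
Sharp Poincaré constant on H^1_0(0, 1/2) is C_P = L/π = 1/(2*π), achieved by sin(2*π·x).
This is the k = 4 harmonic; the ratio L/(kπ) is strictly less than C_P = L/π, consistent with the sharp inequality ||u||_L² ≤ C_P ||u'||_L².


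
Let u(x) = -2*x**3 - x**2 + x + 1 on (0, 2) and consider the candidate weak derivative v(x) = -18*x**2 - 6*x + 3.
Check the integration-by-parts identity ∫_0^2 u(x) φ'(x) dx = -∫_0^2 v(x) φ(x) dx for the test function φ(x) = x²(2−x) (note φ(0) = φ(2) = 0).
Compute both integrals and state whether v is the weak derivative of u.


LHS = 44/3, RHS = 44. No, v is not the weak derivative of u.

u(x) = -2*x**3 - x**2 + x + 1, classical derivative u'(x) = -6*x**2 - 2*x + 1.
φ(x) = x²(2−x), so φ'(x) = x*(4 - 3*x).
Note φ(0) = φ(2) = 0, so the boundary term u·φ vanishes.
LHS = ∫_0^2 u(x) φ'(x) dx = ∫_0^2 (6*x^5 - 5*x^4 - 7*x^3 + x^2 + 4*x) dx. Term by term:
  ∫_0^2 6*x^5 dx = 64;  ∫_0^2 -5*x^4 dx = -32;  ∫_0^2 -7*x^3 dx = -28;
  ∫_0^2 x^2 dx = 8/3;  ∫_0^2 4*x dx = 8.
Sum: 64 − 32 − 28 + 8/3 + 8 = 44/3.
So LHS = 44/3.
∫_0^2 v(x) φ(x) dx = ∫_0^2 (18*x^5 - 30*x^4 - 15*x^3 + 6*x^2) dx. Term by term:
  ∫_0^2 18*x^5 dx = 192;  ∫_0^2 -30*x^4 dx = -192;  ∫_0^2 -15*x^3 dx = -60;
  ∫_0^2 6*x^2 dx = 16.
Sum: 192 − 192 − 60 + 16 = -44.
So RHS = -∫_0^2 v(x) φ(x) dx = 44.
LHS − RHS = -88/3 ≠ 0, so the identity fails.
(For a valid weak derivative the identity must hold for EVERY test function, in particular this one. The failure shows v is NOT the weak derivative of u.)
Correct weak derivative would be u'(x) = -6*x**2 - 2*x + 1.
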